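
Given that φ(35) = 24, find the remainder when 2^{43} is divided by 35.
By Euler: 2^{24} ≡ 1 mod 35 since gcd(2, 35) = 1. 43 = 1×24 + 19. So 2^{43} ≡ 2^{19} ≡ 23 mod 35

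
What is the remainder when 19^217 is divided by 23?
Using Fermat: 19^{22} ≡ 1 mod 23. 217 ≡ 19 mod 22. So 19^{217} ≡ 19^{19} ≡ 14 mod 23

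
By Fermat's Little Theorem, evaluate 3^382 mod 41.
By Fermat: 3^{40} ≡ 1 (mod 41). 382 ≡ 22 (mod 40). So 3^{382} ≡ 3^{22} ≡ 32 (mod 41)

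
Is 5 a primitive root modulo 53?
ord_53(5) divides 52. For each prime q|52: 5^{26}≡52, 5^{4}≡42, none ≡ 1. So 5 has order 52 and is a primitive root mod 53.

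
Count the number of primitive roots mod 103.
Number of primitive roots mod 103 = φ(p-1) = φ(102) = 32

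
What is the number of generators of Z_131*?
There are φ(131-1) = φ(130) = 48 primitive roots modulo 131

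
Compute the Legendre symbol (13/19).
(13/19) = 13^{9} mod 19 = -1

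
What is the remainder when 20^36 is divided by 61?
By repeated squaring (mod 61): 20^{1}≡20, 20^{2}≡34, 20^{4}≡58, 20^{8}≡9, 20^{16}≡20, 20^{32}≡34. Then 20^{36} = 20^{32+4} ≡ 34 × 58 ≡ 20 (mod 61)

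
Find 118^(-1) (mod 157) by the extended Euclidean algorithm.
Extended GCD: 118(4) + 157(-3) = 1. So 118^(-1) ≡ 4 (mod 157). Verify: 118 × 4 = 472 ≡ 1 (mod 157)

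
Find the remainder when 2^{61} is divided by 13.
By Fermat: 2^{12} ≡ 1 (mod 13). 61 = 5×12 + 1. So 2^{61} ≡ 2^{1} ≡ 2 (mod 13)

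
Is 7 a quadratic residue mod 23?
By Euler's criterion: 7^{11} ≡ 22 (mod 23). Since this equals -1 (≡ 22), 7 is not a QR.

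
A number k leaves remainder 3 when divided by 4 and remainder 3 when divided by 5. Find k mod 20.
M = 4 × 5 = 20. M₁ = 5, y₁ ≡ 1 mod 4. M₂ = 4, y₂ ≡ 4 mod 5. k = 3×5×1 + 3×4×4 ≡ 3 mod 20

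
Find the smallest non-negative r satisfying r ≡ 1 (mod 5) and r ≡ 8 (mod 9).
M = 5 × 9 = 45. M₁ = 9, y₁ ≡ 4 (mod 5). M₂ = 5, y₂ ≡ 2 (mod 9). r = 1×9×4 + 8×5×2 ≡ 26 (mod 45)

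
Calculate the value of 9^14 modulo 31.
By repeated squaring mod 31: 9^{1}≡9, 9^{2}≡19, 9^{4}≡20, 9^{8}≡28. Then 9^{14} = 9^{8+4+2} ≡ 28 × 20 × 19 ≡ 7 mod 31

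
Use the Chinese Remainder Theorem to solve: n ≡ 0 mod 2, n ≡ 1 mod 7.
M = 2 × 7 = 14. M₁ = 7, y₁ ≡ 1 mod 2. M₂ = 2, y₂ ≡ 4 mod 7. n = 0×7×1 + 1×2×4 ≡ 8 mod 14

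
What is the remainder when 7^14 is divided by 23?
By repeated squaring mod 23: 7^{1}≡7, 7^{2}≡3, 7^{4}≡9, 7^{8}≡12. Then 7^{14} = 7^{8+4+2} ≡ 12 × 9 × 3 ≡ 2 mod 23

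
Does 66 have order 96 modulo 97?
66^{48} ≡ 1 (mod 97) and 48 < 96, so ord_97(66) = 48 ≠ 96 and 66 is not a primitive root.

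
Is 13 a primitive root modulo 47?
ord_47(13) divides 46. For each prime q|46: 13^{23}≡46, 13^{2}≡28, none ≡ 1. So 13 has order 46 and is a primitive root mod 47.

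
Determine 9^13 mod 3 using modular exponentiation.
By repeated squaring mod 3: 9^{1}≡0, 9^{2}≡0, 9^{4}≡0, 9^{8}≡0. Then 9^{13} = 9^{8+4+1} ≡ 0 × 0 × 0 ≡ 0 mod 3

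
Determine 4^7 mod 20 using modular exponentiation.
By repeated squaring (mod 20): 4^{1}≡4, 4^{2}≡16, 4^{4}≡16. Then 4^{7} = 4^{4+2+1} ≡ 16 × 16 × 4 ≡ 4 (mod 20)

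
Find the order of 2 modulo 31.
Powers of 2 mod 31: 2^1≡2, 2^2≡4, 2^3≡8, 2^4≡16, 2^5≡1. ord_31(2) = 5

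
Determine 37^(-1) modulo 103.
Since 103 is prime, by Fermat 37^(-1) ≡ 37^{101} ≡ 39 mod 103. Verify: 37 × 39 = 1443 ≡ 1 mod 103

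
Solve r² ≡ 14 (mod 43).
The square roots of 14 mod 43 are 10 and 33. Verify: 10² = 100 ≡ 14 (mod 43)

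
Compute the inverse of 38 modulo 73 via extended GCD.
Extended GCD: 38(25) + 73(-13) = 1. So 38^(-1) ≡ 25 (mod 73). Verify: 38 × 25 = 950 ≡ 1 (mod 73)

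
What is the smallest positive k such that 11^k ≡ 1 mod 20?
Powers of 11 mod 20: 11^1≡11, 11^2≡1. ord_20(11) = 2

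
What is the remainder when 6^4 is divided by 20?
6^{4} = 1296 ≡ 16 (mod 20)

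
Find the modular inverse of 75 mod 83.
Since 83 is prime, by Fermat 75^(-1) ≡ 75^{81} ≡ 31 (mod 83). Verify: 75 × 31 = 2325 ≡ 1 (mod 83)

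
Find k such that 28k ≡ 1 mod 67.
Since 67 is prime, by Fermat 28^(-1) ≡ 28^{65} ≡ 12 mod 67. Verify: 28 × 12 = 336 ≡ 1 mod 67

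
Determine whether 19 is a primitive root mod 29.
ord_29(19) divides 28. For each prime q|28: 19^{14}≡28, 19^{4}≡24, none ≡ 1. So 19 has order 28 and is a primitive root mod 29.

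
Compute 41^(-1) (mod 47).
Since 47 is prime, by Fermat 41^(-1) ≡ 41^{45} ≡ 39 (mod 47). Verify: 41 × 39 = 1599 ≡ 1 (mod 47)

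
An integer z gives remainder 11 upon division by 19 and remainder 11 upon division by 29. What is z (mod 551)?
M = 19 × 29 = 551. M₁ = 29, y₁ ≡ 2 (mod 19). M₂ = 19, y₂ ≡ 26 (mod 29). z = 11×29×2 + 11×19×26 ≡ 11 (mod 551)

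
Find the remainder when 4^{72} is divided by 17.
By Fermat: 4^{16} ≡ 1 mod 17. 72 = 4×16 + 8. So 4^{72} ≡ 4^{8} ≡ 1 mod 17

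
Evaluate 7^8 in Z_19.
By repeated squaring (mod 19): 7^{1}≡7, 7^{2}≡11, 7^{4}≡7, 7^{8}≡11. So 7^{8} ≡ 11 (mod 19)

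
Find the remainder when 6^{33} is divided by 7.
By Fermat: 6^{6} ≡ 1 mod 7. 33 = 5×6 + 3. So 6^{33} ≡ 6^{3} ≡ 6 mod 7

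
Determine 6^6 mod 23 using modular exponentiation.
By repeated squaring (mod 23): 6^{1}≡6, 6^{2}≡13, 6^{4}≡8. Then 6^{6} = 6^{4+2} ≡ 8 × 13 ≡ 12 (mod 23)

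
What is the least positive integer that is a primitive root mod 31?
g = 3. For each prime q|30: 3^{15}≡30, 3^{10}≡25, 3^{6}≡16, none ≡ 1, so ord_31(3) = 30 and 3 is a primitive root.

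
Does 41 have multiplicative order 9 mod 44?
Powers of 41 mod 44: 41^1≡41, 41^2≡9, 41^3≡17, 41^4≡37, 41^5≡21, 41^6≡25, 41^7≡13, 41^8≡5, 41^9≡29, 41^10≡1. 41^9≡29≢1, so ord ≠ 9. No, the actual order is 10.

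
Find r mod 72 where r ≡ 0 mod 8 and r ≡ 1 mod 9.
M = 8 × 9 = 72. M₁ = 9, y₁ ≡ 1 mod 8. M₂ = 8, y₂ ≡ 8 mod 9. r = 0×9×1 + 1×8×8 ≡ 64 mod 72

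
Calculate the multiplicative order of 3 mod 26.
Powers of 3 mod 26: 3^1≡3, 3^2≡9, 3^3≡1. So the order of 3 is 3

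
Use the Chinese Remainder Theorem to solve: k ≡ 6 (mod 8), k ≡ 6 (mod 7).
M = 8 × 7 = 56. M₁ = 7, y₁ ≡ 7 (mod 8). M₂ = 8, y₂ ≡ 1 (mod 7). k = 6×7×7 + 6×8×1 ≡ 6 (mod 56)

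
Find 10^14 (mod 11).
Using Fermat: 10^{10} ≡ 1 (mod 11). 14 ≡ 4 (mod 10). So 10^{14} ≡ 10^{4} ≡ 1 (mod 11)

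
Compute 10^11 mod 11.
Using Fermat: 10^{10} ≡ 1 (mod 11). 11 ≡ 1 (mod 10). So 10^{11} ≡ 10^{1} ≡ 10 (mod 11)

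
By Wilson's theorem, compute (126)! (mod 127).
By Wilson's theorem, (126)! ≡ -1 ≡ 126 (mod 127)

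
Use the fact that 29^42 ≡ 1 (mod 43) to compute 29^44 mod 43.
By Fermat: 29^{42} ≡ 1 (mod 43). So 29^{44} = 29^{42} · 29^{2} ≡ 29^{2} ≡ 24 (mod 43)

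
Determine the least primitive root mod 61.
g = 2. Powers: [2, 4, 8, 16, 32, 3, 6, 12, 24, 48, ...] generates all 60 non-zero residues.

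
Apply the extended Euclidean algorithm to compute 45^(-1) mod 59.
Extended GCD: 45(21) + 59(-16) = 1. So 45^(-1) ≡ 21 (mod 59). Verify: 45 × 21 = 945 ≡ 1 (mod 59)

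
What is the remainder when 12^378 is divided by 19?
Using Fermat: 12^{18} ≡ 1 (mod 19). 378 ≡ 0 (mod 18). So 12^{378} ≡ 12^{0} ≡ 1 (mod 19)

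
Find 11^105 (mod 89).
Using Fermat: 11^{88} ≡ 1 (mod 89). 105 ≡ 17 (mod 88). So 11^{105} ≡ 11^{17} ≡ 73 (mod 89)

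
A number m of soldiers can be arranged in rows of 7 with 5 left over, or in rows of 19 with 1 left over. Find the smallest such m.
M = 7 × 19 = 133. M₁ = 19, y₁ ≡ 3 (mod 7). M₂ = 7, y₂ ≡ 11 (mod 19). m = 5×19×3 + 1×7×11 ≡ 96 (mod 133)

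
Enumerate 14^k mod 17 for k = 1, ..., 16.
14^1, 14^2, ..., 14^{16} mod 17: [14, 9, 7, 13, 12, 15, 6, 16, 3, 8, 10, 4, 5, 2, 11, 1]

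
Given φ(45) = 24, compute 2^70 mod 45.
By Euler: 2^{24} ≡ 1 mod 45 since gcd(2, 45) = 1. 70 = 2×24 + 22. So 2^{70} ≡ 2^{22} ≡ 34 mod 45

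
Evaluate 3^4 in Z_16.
3^{4} = 81 ≡ 1 (mod 16)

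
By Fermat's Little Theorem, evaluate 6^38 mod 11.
By Fermat: 6^{10} ≡ 1 mod 11. 38 = 3×10 + 8. So 6^{38} ≡ 6^{8} ≡ 4 mod 11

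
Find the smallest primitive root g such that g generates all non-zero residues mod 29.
g = 2. Powers: [2, 4, 8, 16, 3, 6, 12, 24, ...] generates all 28 non-zero residues.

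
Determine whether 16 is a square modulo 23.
By Euler's criterion: 16^{11} ≡ 1 (mod 23). Since this equals 1, 16 is a QR.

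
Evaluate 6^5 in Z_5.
Using Fermat: 6^{4} ≡ 1 (mod 5). 5 ≡ 1 (mod 4). So 6^{5} ≡ 6^{1} ≡ 1 (mod 5)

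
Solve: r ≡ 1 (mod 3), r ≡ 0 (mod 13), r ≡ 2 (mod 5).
M = 3 × 13 × 5 = 195. M₁ = 65, y₁ ≡ 2 (mod 3). M₂ = 15, y₂ ≡ 7 (mod 13). M₃ = 39, y₃ ≡ 4 (mod 5). r = 1×65×2 + 0×15×7 + 2×39×4 ≡ 52 (mod 195)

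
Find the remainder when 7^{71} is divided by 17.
By Fermat: 7^{16} ≡ 1 mod 17. 71 = 4×16 + 7. So 7^{71} ≡ 7^{7} ≡ 12 mod 17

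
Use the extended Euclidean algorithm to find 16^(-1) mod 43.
Extended GCD: 16(-8) + 43(3) = 1. So 16^(-1) ≡ -8 ≡ 35 mod 43. Verify: 16 × 35 = 560 ≡ 1 mod 43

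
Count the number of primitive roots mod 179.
A prime p has φ(p-1) primitive roots; here φ(178) = 88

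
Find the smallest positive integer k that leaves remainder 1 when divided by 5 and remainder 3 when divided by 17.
M = 5 × 17 = 85. M₁ = 17, y₁ ≡ 3 (mod 5). M₂ = 5, y₂ ≡ 7 (mod 17). k = 1×17×3 + 3×5×7 ≡ 71 (mod 85)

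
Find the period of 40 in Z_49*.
Powers of 40 mod 49: 40^1≡40, 40^2≡32, 40^3≡6, 40^4≡44, 40^5≡45, 40^6≡36, 40^7≡19, 40^8≡25, 40^9≡20, 40^10≡16, 40^11≡3, 40^12≡22, 40^13≡47, 40^14≡18, 40^15≡34, 40^16≡37, 40^17≡10, 40^18≡8, 40^19≡26, 40^20≡11, 40^21≡48, 40^22≡9, 40^23≡17, 40^24≡43, 40^25≡5, 40^26≡4, 40^27≡13, 40^28≡30, 40^29≡24, 40^30≡29, 40^31≡33, 40^32≡46, 40^33≡27, 40^34≡2, 40^35≡31, 40^36≡15, 40^37≡12, 40^38≡39, 40^39≡41, 40^40≡23, 40^41≡38, 40^42≡1. Order = 42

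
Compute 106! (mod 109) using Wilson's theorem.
(108)! = (106)! × (107) × (108) ≡ -1 (mod 109). So (106)! ≡ -1 × [(108)(107)]^(-1) ≡ 54 (mod 109)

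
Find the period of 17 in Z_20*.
Powers of 17 mod 20: 17^1≡17, 17^2≡9, 17^3≡13, 17^4≡1. So the order of 17 is 4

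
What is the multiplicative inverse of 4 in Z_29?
Since 29 is prime, by Fermat 4^(-1) ≡ 4^{27} ≡ 22 mod 29. Verify: 4 × 22 = 88 ≡ 1 mod 29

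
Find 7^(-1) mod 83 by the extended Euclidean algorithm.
Extended GCD: 7(12) + 83(-1) = 1. So 7^(-1) ≡ 12 mod 83. Verify: 7 × 12 = 84 ≡ 1 mod 83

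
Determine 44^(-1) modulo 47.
Since 47 is prime, by Fermat 44^(-1) ≡ 44^{45} ≡ 31 mod 47. Verify: 44 × 31 = 1364 ≡ 1 mod 47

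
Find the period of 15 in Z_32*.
Powers of 15 mod 32: 15^1≡15, 15^2≡1. ord_32(15) = 2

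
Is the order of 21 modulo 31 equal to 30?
Powers of 21 mod 31: 21^1≡21, 21^2≡7, 21^3≡23, 21^4≡18, 21^5≡6, 21^6≡2, 21^7≡11, 21^8≡14, 21^9≡15, 21^10≡5, 21^11≡12, 21^12≡4, 21^13≡22, 21^14≡28, 21^15≡30, 21^16≡10, 21^17≡24, 21^18≡8, 21^19≡13, 21^20≡25, 21^21≡29, 21^22≡20, 21^23≡17, 21^24≡16, 21^25≡26, 21^26≡19, 21^27≡27, 21^28≡9, 21^29≡3, 21^30≡1. First k with 21^k≡1 is k=30. Yes, ord_31(21) = 30.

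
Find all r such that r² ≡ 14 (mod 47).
The square roots of 14 mod 47 are 25 and 22. Verify: 25² = 625 ≡ 14 (mod 47)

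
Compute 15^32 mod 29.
Using Fermat: 15^{28} ≡ 1 (mod 29). 32 ≡ 4 (mod 28). So 15^{32} ≡ 15^{4} ≡ 20 (mod 29)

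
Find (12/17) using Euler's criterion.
(12/17) = 12^{8} mod 17 = -1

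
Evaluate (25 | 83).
(25/83) = 25^{41} mod 83 = 1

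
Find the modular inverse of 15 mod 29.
Since 29 is prime, by Fermat 15^(-1) ≡ 15^{27} ≡ 2 (mod 29). Verify: 15 × 2 = 30 ≡ 1 (mod 29)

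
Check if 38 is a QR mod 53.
By Euler's criterion: 38^{26} ≡ 1 (mod 53). Since this equals 1, 38 is a QR.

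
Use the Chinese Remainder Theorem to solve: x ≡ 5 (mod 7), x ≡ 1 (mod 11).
M = 7 × 11 = 77. M₁ = 11, y₁ ≡ 2 (mod 7). M₂ = 7, y₂ ≡ 8 (mod 11). x = 5×11×2 + 1×7×8 ≡ 12 (mod 77)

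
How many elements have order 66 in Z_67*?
A prime p has φ(p-1) primitive roots; here φ(66) = 20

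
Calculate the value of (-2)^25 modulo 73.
By repeated squaring (mod 73): (-2)^{1}≡71, (-2)^{2}≡4, (-2)^{4}≡16, (-2)^{8}≡37, (-2)^{16}≡55. Then (-2)^{25} = (-2)^{16+8+1} ≡ 55 × 37 × 71 ≡ 18 (mod 73)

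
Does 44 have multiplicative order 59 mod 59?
Powers of 44 mod 59: 44^1≡44, 44^2≡48, 44^3≡47, 44^4≡3, 44^5≡14, 44^6≡26, 44^7≡23, 44^8≡9, 44^9≡42, 44^10≡19, 44^11≡10, 44^12≡27, 44^13≡8, 44^14≡57, 44^15≡30, 44^16≡22, 44^17≡24, 44^18≡53, 44^19≡31, 44^20≡7, 44^21≡13, 44^22≡41, 44^23≡34, 44^24≡21, 44^25≡39, 44^26≡5, 44^27≡43, 44^28≡4, 44^29≡58, 44^30≡15, 44^31≡11, 44^32≡12, 44^33≡56, 44^34≡45, 44^35≡33, 44^36≡36, 44^37≡50, 44^38≡17, 44^39≡40, 44^40≡49, 44^41≡32, 44^42≡51, 44^43≡2, 44^44≡29, 44^45≡37, 44^46≡35, 44^47≡6, 44^48≡28, 44^49≡52, 44^50≡46, 44^51≡18, 44^52≡25, 44^53≡38, 44^54≡20, 44^55≡54, 44^56≡16, 44^57≡55, 44^58≡1. Already 44^58≡1, so the order is 58 < 59. No, the actual order is 58.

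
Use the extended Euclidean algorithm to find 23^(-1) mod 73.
Extended GCD: 23(-19) + 73(6) = 1. So 23^(-1) ≡ -19 ≡ 54 (mod 73). Verify: 23 × 54 = 1242 ≡ 1 (mod 73)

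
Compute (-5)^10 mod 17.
By repeated squaring (mod 17): (-5)^{1}≡12, (-5)^{2}≡8, (-5)^{4}≡13, (-5)^{8}≡16. Then (-5)^{10} = (-5)^{8+2} ≡ 16 × 8 ≡ 9 (mod 17)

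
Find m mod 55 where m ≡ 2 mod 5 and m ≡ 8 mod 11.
M = 5 × 11 = 55. M₁ = 11, y₁ ≡ 1 mod 5. M₂ = 5, y₂ ≡ 9 mod 11. m = 2×11×1 + 8×5×9 ≡ 52 mod 55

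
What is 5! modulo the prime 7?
(6)! = (5)! × (6) ≡ -1 mod 7. So (5)! ≡ -1 × (6)^(-1) ≡ (-1)×(-1) = 1 mod 7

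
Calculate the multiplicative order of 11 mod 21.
Powers of 11 mod 21: 11^1≡11, 11^2≡16, 11^3≡8, 11^4≡4, 11^5≡2, 11^6≡1. Order = 6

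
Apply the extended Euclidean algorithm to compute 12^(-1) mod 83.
Extended GCD: 12(7) + 83(-1) = 1. So 12^(-1) ≡ 7 mod 83. Verify: 12 × 7 = 84 ≡ 1 mod 83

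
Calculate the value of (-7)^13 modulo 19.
By repeated squaring (mod 19): (-7)^{1}≡12, (-7)^{2}≡11, (-7)^{4}≡7, (-7)^{8}≡11. Then (-7)^{13} = (-7)^{8+4+1} ≡ 11 × 7 × 12 ≡ 12 (mod 19)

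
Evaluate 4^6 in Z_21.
By repeated squaring mod 21: 4^{1}≡4, 4^{2}≡16, 4^{4}≡4. Then 4^{6} = 4^{4+2} ≡ 4 × 16 ≡ 1 mod 21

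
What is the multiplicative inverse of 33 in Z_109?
Since 109 is prime, by Fermat 33^(-1) ≡ 33^{107} ≡ 76 mod 109. Verify: 33 × 76 = 2508 ≡ 1 mod 109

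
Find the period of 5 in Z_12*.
Powers of 5 mod 12: 5^1≡5, 5^2≡1. ord_12(5) = 2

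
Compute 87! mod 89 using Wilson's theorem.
(88)! = (87)! × (88) ≡ -1 mod 89. So (87)! ≡ -1 × (88)^(-1) ≡ (-1)×(-1) = 1 mod 89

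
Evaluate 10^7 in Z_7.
Using Fermat: 10^{6} ≡ 1 mod 7. 7 ≡ 1 mod 6. So 10^{7} ≡ 10^{1} ≡ 3 mod 7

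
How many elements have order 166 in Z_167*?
A prime p has φ(p-1) primitive roots; here φ(166) = 82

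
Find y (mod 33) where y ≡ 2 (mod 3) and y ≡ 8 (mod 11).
M = 3 × 11 = 33. M₁ = 11, y₁ ≡ 2 (mod 3). M₂ = 3, y₂ ≡ 4 (mod 11). y = 2×11×2 + 8×3×4 ≡ 8 (mod 33)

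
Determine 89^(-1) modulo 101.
Since 101 is prime, by Fermat 89^(-1) ≡ 89^{99} ≡ 42 mod 101. Verify: 89 × 42 = 3738 ≡ 1 mod 101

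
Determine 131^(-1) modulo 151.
Since 151 is prime, by Fermat 131^(-1) ≡ 131^{149} ≡ 83 mod 151. Verify: 131 × 83 = 10873 ≡ 1 mod 151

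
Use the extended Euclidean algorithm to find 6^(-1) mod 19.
Extended GCD: 6(-3) + 19(1) = 1. So 6^(-1) ≡ -3 ≡ 16 (mod 19). Verify: 6 × 16 = 96 ≡ 1 (mod 19)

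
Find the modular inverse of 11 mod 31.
Since 31 is prime, by Fermat 11^(-1) ≡ 11^{29} ≡ 17 mod 31. Verify: 11 × 17 = 187 ≡ 1 mod 31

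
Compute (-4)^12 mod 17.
By repeated squaring (mod 17): (-4)^{1}≡13, (-4)^{2}≡16, (-4)^{4}≡1, (-4)^{8}≡1. Then (-4)^{12} = (-4)^{8+4} ≡ 1 × 1 ≡ 1 (mod 17)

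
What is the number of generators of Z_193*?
There are φ(193-1) = φ(192) = 64 primitive roots modulo 193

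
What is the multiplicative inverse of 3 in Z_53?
Since 53 is prime, by Fermat 3^(-1) ≡ 3^{51} ≡ 18 (mod 53). Verify: 3 × 18 = 54 ≡ 1 (mod 53)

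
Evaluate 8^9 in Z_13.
By repeated squaring mod 13: 8^{1}≡8, 8^{2}≡12, 8^{4}≡1, 8^{8}≡1. Then 8^{9} = 8^{8+1} ≡ 1 × 8 ≡ 8 mod 13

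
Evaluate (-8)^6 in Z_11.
By repeated squaring (mod 11): (-8)^{1}≡3, (-8)^{2}≡9, (-8)^{4}≡4. Then (-8)^{6} = (-8)^{4+2} ≡ 4 × 9 ≡ 3 (mod 11)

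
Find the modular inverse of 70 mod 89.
Since 89 is prime, by Fermat 70^(-1) ≡ 70^{87} ≡ 14 mod 89. Verify: 70 × 14 = 980 ≡ 1 mod 89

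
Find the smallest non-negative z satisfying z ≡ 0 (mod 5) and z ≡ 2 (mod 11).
M = 5 × 11 = 55. M₁ = 11, y₁ ≡ 1 (mod 5). M₂ = 5, y₂ ≡ 9 (mod 11). z = 0×11×1 + 2×5×9 ≡ 35 (mod 55)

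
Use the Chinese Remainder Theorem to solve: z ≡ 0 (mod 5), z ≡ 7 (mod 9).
M = 5 × 9 = 45. M₁ = 9, y₁ ≡ 4 (mod 5). M₂ = 5, y₂ ≡ 2 (mod 9). z = 0×9×4 + 7×5×2 ≡ 25 (mod 45)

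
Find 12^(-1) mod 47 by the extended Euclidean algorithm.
Extended GCD: 12(4) + 47(-1) = 1. So 12^(-1) ≡ 4 mod 47. Verify: 12 × 4 = 48 ≡ 1 mod 47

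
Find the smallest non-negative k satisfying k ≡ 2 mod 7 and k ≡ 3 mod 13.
M = 7 × 13 = 91. M₁ = 13, y₁ ≡ 6 mod 7. M₂ = 7, y₂ ≡ 2 mod 13. k = 2×13×6 + 3×7×2 ≡ 16 mod 91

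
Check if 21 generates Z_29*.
ord_29(21) divides 28. For each prime q|28: 21^{14}≡28, 21^{4}≡7, none ≡ 1. So 21 has order 28 and is a primitive root mod 29.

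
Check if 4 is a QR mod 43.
By Euler's criterion: 4^{21} ≡ 1 (mod 43). Since this equals 1, 4 is a QR.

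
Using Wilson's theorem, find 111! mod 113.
(112)! = (111)! × (112) ≡ -1 (mod 113). So (111)! ≡ -1 × (112)^(-1) ≡ (-1)×(-1) = 1 (mod 113)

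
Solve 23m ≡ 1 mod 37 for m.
Since 37 is prime, by Fermat 23^(-1) ≡ 23^{35} ≡ 29 mod 37. Verify: 23 × 29 = 667 ≡ 1 mod 37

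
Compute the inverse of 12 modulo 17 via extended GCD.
Extended GCD: 12(-7) + 17(5) = 1. So 12^(-1) ≡ -7 ≡ 10 (mod 17). Verify: 12 × 10 = 120 ≡ 1 (mod 17)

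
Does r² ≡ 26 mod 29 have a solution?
By Euler's criterion: 26^{14} ≡ 28 mod 29. Since this equals -1 (≡ 28), 26 is not a QR.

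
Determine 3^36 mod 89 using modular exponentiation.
By repeated squaring (mod 89): 3^{1}≡3, 3^{2}≡9, 3^{4}≡81, 3^{8}≡64, 3^{16}≡2, 3^{32}≡4. Then 3^{36} = 3^{32+4} ≡ 4 × 81 ≡ 57 (mod 89)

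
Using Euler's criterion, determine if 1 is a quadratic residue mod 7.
By Euler's criterion: 1^{3} ≡ 1 mod 7. Since this equals 1, 1 is a QR.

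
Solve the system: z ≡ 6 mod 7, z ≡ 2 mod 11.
M = 7 × 11 = 77. M₁ = 11, y₁ ≡ 2 mod 7. M₂ = 7, y₂ ≡ 8 mod 11. z = 6×11×2 + 2×7×8 ≡ 13 mod 77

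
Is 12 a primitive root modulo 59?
12^{29} ≡ 1 mod 59 and 29 < 58, so ord_59(12) = 29 ≠ 58 and 12 is not a primitive root.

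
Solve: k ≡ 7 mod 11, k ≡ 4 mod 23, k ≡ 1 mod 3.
M = 11 × 23 × 3 = 759. M₁ = 69, y₁ ≡ 4 mod 11. M₂ = 33, y₂ ≡ 7 mod 23. M₃ = 253, y₃ ≡ 1 mod 3. k = 7×69×4 + 4×33×7 + 1×253×1 ≡ 73 mod 759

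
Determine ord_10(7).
Powers of 7 mod 10: 7^1≡7, 7^2≡9, 7^3≡3, 7^4≡1. Order = 4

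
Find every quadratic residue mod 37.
Squares in Z_37*: {1, 3, 4, 7, 9, 10, 11, 12, 16, 21, 25, 26, 27, 28, 30, 33, 34, 36}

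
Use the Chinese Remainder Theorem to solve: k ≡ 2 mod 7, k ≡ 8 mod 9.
M = 7 × 9 = 63. M₁ = 9, y₁ ≡ 4 mod 7. M₂ = 7, y₂ ≡ 4 mod 9. k = 2×9×4 + 8×7×4 ≡ 44 mod 63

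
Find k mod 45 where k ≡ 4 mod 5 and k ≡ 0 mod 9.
M = 5 × 9 = 45. M₁ = 9, y₁ ≡ 4 mod 5. M₂ = 5, y₂ ≡ 2 mod 9. k = 4×9×4 + 0×5×2 ≡ 9 mod 45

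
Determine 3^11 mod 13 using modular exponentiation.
By repeated squaring mod 13: 3^{1}≡3, 3^{2}≡9, 3^{4}≡3, 3^{8}≡9. Then 3^{11} = 3^{8+2+1} ≡ 9 × 9 × 3 ≡ 9 mod 13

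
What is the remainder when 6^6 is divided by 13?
By repeated squaring (mod 13): 6^{1}≡6, 6^{2}≡10, 6^{4}≡9. Then 6^{6} = 6^{4+2} ≡ 9 × 10 ≡ 12 (mod 13)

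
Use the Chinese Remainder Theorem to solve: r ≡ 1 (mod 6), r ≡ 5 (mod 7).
M = 6 × 7 = 42. M₁ = 7, y₁ ≡ 1 (mod 6). M₂ = 6, y₂ ≡ 6 (mod 7). r = 1×7×1 + 5×6×6 ≡ 19 (mod 42)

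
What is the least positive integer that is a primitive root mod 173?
g = 2. For each prime q|172: 2^{86}≡172, 2^{4}≡16, none ≡ 1, so ord_173(2) = 172 and 2 is a primitive root.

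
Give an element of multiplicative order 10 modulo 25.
4 has order 10 mod 25 since 4^{10} ≡ 1 (mod 25) and no smaller power works.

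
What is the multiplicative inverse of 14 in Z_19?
Since 19 is prime, by Fermat 14^(-1) ≡ 14^{17} ≡ 15 mod 19. Verify: 14 × 15 = 210 ≡ 1 mod 19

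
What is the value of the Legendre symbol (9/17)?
(9/17) = 9^{8} mod 17 = 1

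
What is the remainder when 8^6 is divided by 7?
Using Fermat: 8^{6} ≡ 1 mod 7. 6 ≡ 0 mod 6. So 8^{6} ≡ 8^{0} ≡ 1 mod 7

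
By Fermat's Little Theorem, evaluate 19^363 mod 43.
By Fermat: 19^{42} ≡ 1 (mod 43). 363 ≡ 27 (mod 42). So 19^{363} ≡ 19^{27} ≡ 32 (mod 43)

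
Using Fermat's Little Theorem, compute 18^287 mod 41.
By Fermat: 18^{40} ≡ 1 mod 41. 287 ≡ 7 mod 40. So 18^{287} ≡ 18^{7} ≡ 37 mod 41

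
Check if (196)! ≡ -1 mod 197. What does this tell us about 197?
(196)! mod 197 = 196. Since this equals -1 mod 197, Wilson confirms 197 is prime.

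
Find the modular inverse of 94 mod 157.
Since 157 is prime, by Fermat 94^(-1) ≡ 94^{155} ≡ 152 mod 157. Verify: 94 × 152 = 14288 ≡ 1 mod 157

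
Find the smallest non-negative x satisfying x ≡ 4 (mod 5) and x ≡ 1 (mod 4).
M = 5 × 4 = 20. M₁ = 4, y₁ ≡ 4 (mod 5). M₂ = 5, y₂ ≡ 1 (mod 4). x = 4×4×4 + 1×5×1 ≡ 9 (mod 20)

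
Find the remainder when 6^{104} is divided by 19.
By Fermat: 6^{18} ≡ 1 (mod 19). 104 = 5×18 + 14. So 6^{104} ≡ 6^{14} ≡ 5 (mod 19)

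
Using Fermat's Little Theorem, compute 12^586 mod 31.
By Fermat: 12^{30} ≡ 1 (mod 31). 586 ≡ 16 (mod 30). So 12^{586} ≡ 12^{16} ≡ 19 (mod 31)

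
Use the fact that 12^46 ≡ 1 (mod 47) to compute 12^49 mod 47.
By Fermat: 12^{46} ≡ 1 (mod 47). So 12^{49} = 12^{46} · 12^{3} ≡ 12^{3} ≡ 36 (mod 47)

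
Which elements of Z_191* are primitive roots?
There are φ(190) = 72 primitive roots mod 191: {19, 21, 22, 28, 29, 33, 35, 42, 44, 47, 53, 56, 57, 58, 61, 62, 63, 71, 73, 74, 76, 83, 87, 88, 89, 91, 93, 94, 95, 99, 101, 105, 106, 110, 111, 112, 113, 114, 116, 119, 123, 124, 126, 127, 131, 132, 137, 140, 141, 143, 145, 146, 148, 151, 157, 164, 165, 167, 168, 171, 173, 174, 175, 176, 178, 179, 181, 182, 183, 187, 188, 189}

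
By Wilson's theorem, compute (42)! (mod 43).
By Wilson's theorem, (42)! ≡ -1 ≡ 42 (mod 43)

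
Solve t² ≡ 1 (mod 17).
The square roots of 1 mod 17 are 1 and 16. Verify: 1² = 1 ≡ 1 (mod 17)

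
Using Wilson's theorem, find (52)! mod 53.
By Wilson's theorem, (52)! ≡ -1 ≡ 52 (mod 53)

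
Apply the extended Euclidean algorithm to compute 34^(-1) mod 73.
Extended GCD: 34(-15) + 73(7) = 1. So 34^(-1) ≡ -15 ≡ 58 mod 73. Verify: 34 × 58 = 1972 ≡ 1 mod 73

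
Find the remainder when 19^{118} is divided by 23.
By Fermat: 19^{22} ≡ 1 mod 23. 118 = 5×22 + 8. So 19^{118} ≡ 19^{8} ≡ 9 mod 23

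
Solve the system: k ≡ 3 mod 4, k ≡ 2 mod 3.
M = 4 × 3 = 12. M₁ = 3, y₁ ≡ 3 mod 4. M₂ = 4, y₂ ≡ 1 mod 3. k = 3×3×3 + 2×4×1 ≡ 11 mod 12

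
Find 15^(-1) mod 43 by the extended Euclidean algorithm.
Extended GCD: 15(-20) + 43(7) = 1. So 15^(-1) ≡ -20 ≡ 23 mod 43. Verify: 15 × 23 = 345 ≡ 1 mod 43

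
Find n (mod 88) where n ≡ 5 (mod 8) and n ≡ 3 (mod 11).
M = 8 × 11 = 88. M₁ = 11, y₁ ≡ 3 (mod 8). M₂ = 8, y₂ ≡ 7 (mod 11). n = 5×11×3 + 3×8×7 ≡ 69 (mod 88)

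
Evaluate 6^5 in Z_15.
By repeated squaring mod 15: 6^{1}≡6, 6^{2}≡6, 6^{4}≡6. Then 6^{5} = 6^{4+1} ≡ 6 × 6 ≡ 6 mod 15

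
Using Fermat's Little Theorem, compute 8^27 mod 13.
By Fermat: 8^{12} ≡ 1 (mod 13). 27 = 2×12 + 3. So 8^{27} ≡ 8^{3} ≡ 5 (mod 13)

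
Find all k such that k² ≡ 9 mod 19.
The square roots of 9 mod 19 are 16 and 3. Verify: 16² = 256 ≡ 9 mod 19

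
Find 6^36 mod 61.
By repeated squaring mod 61: 6^{1}≡6, 6^{2}≡36, 6^{4}≡15, 6^{8}≡42, 6^{16}≡56, 6^{32}≡25. Then 6^{36} = 6^{32+4} ≡ 25 × 15 ≡ 9 mod 61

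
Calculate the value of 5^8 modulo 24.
By repeated squaring (mod 24): 5^{1}≡5, 5^{2}≡1, 5^{4}≡1, 5^{8}≡1. So 5^{8} ≡ 1 (mod 24)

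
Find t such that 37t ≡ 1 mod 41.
Since 41 is prime, by Fermat 37^(-1) ≡ 37^{39} ≡ 10 mod 41. Verify: 37 × 10 = 370 ≡ 1 mod 41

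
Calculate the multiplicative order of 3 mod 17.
Powers of 3 mod 17: 3^1≡3, 3^2≡9, 3^3≡10, 3^4≡13, 3^5≡5, 3^6≡15, 3^7≡11, 3^8≡16, 3^9≡14, 3^10≡8, 3^11≡7, 3^12≡4, 3^13≡12, 3^14≡2, 3^15≡6, 3^16≡1. So the order of 3 is 16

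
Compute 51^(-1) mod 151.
Since 151 is prime, by Fermat 51^(-1) ≡ 51^{149} ≡ 77 mod 151. Verify: 51 × 77 = 3927 ≡ 1 mod 151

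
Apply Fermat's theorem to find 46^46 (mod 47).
By Fermat's Little Theorem, 46^{46} ≡ 1 (mod 47) since 47 is prime and gcd(46, 47) = 1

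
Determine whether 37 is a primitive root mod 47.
37^{23} ≡ 1 (mod 47) and 23 < 46, so ord_47(37) = 23 ≠ 46 and 37 is not a primitive root.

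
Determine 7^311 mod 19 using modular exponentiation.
Using Fermat: 7^{18} ≡ 1 (mod 19). 311 ≡ 5 (mod 18). So 7^{311} ≡ 7^{5} ≡ 11 (mod 19)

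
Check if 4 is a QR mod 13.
By Euler's criterion: 4^{6} ≡ 1 mod 13. Since this equals 1, 4 is a QR.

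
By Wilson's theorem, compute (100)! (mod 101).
By Wilson's theorem, (100)! ≡ -1 ≡ 100 (mod 101)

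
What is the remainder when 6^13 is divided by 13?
Using Fermat: 6^{12} ≡ 1 (mod 13). 13 ≡ 1 (mod 12). So 6^{13} ≡ 6^{1} ≡ 6 (mod 13)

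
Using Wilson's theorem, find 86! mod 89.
(88)! = (86)! × (87) × (88) ≡ -1 (mod 89). So (86)! ≡ -1 × [(88)(87)]^(-1) ≡ 44 (mod 89)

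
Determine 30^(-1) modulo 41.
Since 41 is prime, by Fermat 30^(-1) ≡ 30^{39} ≡ 26 mod 41. Verify: 30 × 26 = 780 ≡ 1 mod 41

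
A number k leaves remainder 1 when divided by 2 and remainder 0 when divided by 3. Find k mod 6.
M = 2 × 3 = 6. M₁ = 3, y₁ ≡ 1 mod 2. M₂ = 2, y₂ ≡ 2 mod 3. k = 1×3×1 + 0×2×2 ≡ 3 mod 6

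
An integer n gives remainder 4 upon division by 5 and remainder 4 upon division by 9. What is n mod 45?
M = 5 × 9 = 45. M₁ = 9, y₁ ≡ 4 mod 5. M₂ = 5, y₂ ≡ 2 mod 9. n = 4×9×4 + 4×5×2 ≡ 4 mod 45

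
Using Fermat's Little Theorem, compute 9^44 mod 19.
By Fermat: 9^{18} ≡ 1 mod 19. 44 = 2×18 + 8. So 9^{44} ≡ 9^{8} ≡ 17 mod 19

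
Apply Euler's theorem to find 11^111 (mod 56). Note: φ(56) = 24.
By Euler: 11^{24} ≡ 1 (mod 56) since gcd(11, 56) = 1. 111 = 4×24 + 15. So 11^{111} ≡ 11^{15} ≡ 43 (mod 56)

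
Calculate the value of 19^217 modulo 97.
Using Fermat: 19^{96} ≡ 1 mod 97. 217 ≡ 25 mod 96. So 19^{217} ≡ 19^{25} ≡ 30 mod 97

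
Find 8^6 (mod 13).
By repeated squaring (mod 13): 8^{1}≡8, 8^{2}≡12, 8^{4}≡1. Then 8^{6} = 8^{4+2} ≡ 1 × 12 ≡ 12 (mod 13)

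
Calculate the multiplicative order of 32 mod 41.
Powers of 32 mod 41: 32^1≡32, 32^2≡40, 32^3≡9, 32^4≡1. So the order of 32 is 4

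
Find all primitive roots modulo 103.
There are φ(102) = 32 primitive roots mod 103: {5, 6, 11, 12, 20, 21, 35, 40, 43, 44, 45, 48, 51, 53, 54, 62, 65, 67, 70, 71, 74, 75, 77, 78, 84, 85, 86, 87, 88, 96, 99, 101}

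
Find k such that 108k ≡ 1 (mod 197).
Since 197 is prime, by Fermat 108^(-1) ≡ 108^{195} ≡ 166 (mod 197). Verify: 108 × 166 = 17928 ≡ 1 (mod 197)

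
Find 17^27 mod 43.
By repeated squaring mod 43: 17^{1}≡17, 17^{2}≡31, 17^{4}≡15, 17^{8}≡10, 17^{16}≡14. Then 17^{27} = 17^{16+8+2+1} ≡ 14 × 10 × 31 × 17 ≡ 35 mod 43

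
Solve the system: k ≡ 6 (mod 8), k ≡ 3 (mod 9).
M = 8 × 9 = 72. M₁ = 9, y₁ ≡ 1 (mod 8). M₂ = 8, y₂ ≡ 8 (mod 9). k = 6×9×1 + 3×8×8 ≡ 30 (mod 72)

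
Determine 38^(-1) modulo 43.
Since 43 is prime, by Fermat 38^(-1) ≡ 38^{41} ≡ 17 mod 43. Verify: 38 × 17 = 646 ≡ 1 mod 43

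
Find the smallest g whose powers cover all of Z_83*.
g = 2. For each prime q|82: 2^{41}≡82, 2^{2}≡4, none ≡ 1, so ord_83(2) = 82 and 2 is a primitive root.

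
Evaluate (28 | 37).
(28/37) = 28^{18} mod 37 = 1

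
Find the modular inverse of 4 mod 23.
Since 23 is prime, by Fermat 4^(-1) ≡ 4^{21} ≡ 6 (mod 23). Verify: 4 × 6 = 24 ≡ 1 (mod 23)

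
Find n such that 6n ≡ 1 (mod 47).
Since 47 is prime, by Fermat 6^(-1) ≡ 6^{45} ≡ 8 (mod 47). Verify: 6 × 8 = 48 ≡ 1 (mod 47)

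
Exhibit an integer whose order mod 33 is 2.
23 has order 2 mod 33 since 23^{2} ≡ 1 (mod 33) and no smaller power works.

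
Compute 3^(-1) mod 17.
Since 17 is prime, by Fermat 3^(-1) ≡ 3^{15} ≡ 6 mod 17. Verify: 3 × 6 = 18 ≡ 1 mod 17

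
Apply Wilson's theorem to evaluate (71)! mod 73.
(72)! = (71)! × (72) ≡ -1 (mod 73). So (71)! ≡ -1 × (72)^(-1) ≡ (-1)×(-1) = 1 (mod 73)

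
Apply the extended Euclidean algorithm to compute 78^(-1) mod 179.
Extended GCD: 78(-39) + 179(17) = 1. So 78^(-1) ≡ -39 ≡ 140 (mod 179). Verify: 78 × 140 = 10920 ≡ 1 (mod 179)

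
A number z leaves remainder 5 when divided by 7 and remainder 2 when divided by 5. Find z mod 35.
M = 7 × 5 = 35. M₁ = 5, y₁ ≡ 3 mod 7. M₂ = 7, y₂ ≡ 3 mod 5. z = 5×5×3 + 2×7×3 ≡ 12 mod 35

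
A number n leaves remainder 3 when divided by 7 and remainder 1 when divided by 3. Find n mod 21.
M = 7 × 3 = 21. M₁ = 3, y₁ ≡ 5 mod 7. M₂ = 7, y₂ ≡ 1 mod 3. n = 3×3×5 + 1×7×1 ≡ 10 mod 21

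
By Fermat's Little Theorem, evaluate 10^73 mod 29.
By Fermat: 10^{28} ≡ 1 mod 29. 73 = 2×28 + 17. So 10^{73} ≡ 10^{17} ≡ 15 mod 29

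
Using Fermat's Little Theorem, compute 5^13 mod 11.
By Fermat: 5^{10} ≡ 1 (mod 11). So 5^{13} = 5^{10} · 5^{3} ≡ 5^{3} ≡ 4 (mod 11)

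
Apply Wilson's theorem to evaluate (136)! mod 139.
(138)! = (136)! × (137) × (138) ≡ -1 (mod 139). So (136)! ≡ -1 × [(138)(137)]^(-1) ≡ 69 (mod 139)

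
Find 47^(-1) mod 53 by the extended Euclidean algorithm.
Extended GCD: 47(-9) + 53(8) = 1. So 47^(-1) ≡ -9 ≡ 44 mod 53. Verify: 47 × 44 = 2068 ≡ 1 mod 53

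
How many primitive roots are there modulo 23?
A prime p has φ(p-1) primitive roots; here φ(22) = 10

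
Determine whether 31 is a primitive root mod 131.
ord_131(31) divides 130. For each prime q|130: 31^{65}≡130, 31^{26}≡89, 31^{10}≡62, none ≡ 1. So 31 has order 130 and is a primitive root mod 131.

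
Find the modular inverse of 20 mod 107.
Since 107 is prime, by Fermat 20^(-1) ≡ 20^{105} ≡ 91 (mod 107). Verify: 20 × 91 = 1820 ≡ 1 (mod 107)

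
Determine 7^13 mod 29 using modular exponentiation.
By repeated squaring mod 29: 7^{1}≡7, 7^{2}≡20, 7^{4}≡23, 7^{8}≡7. Then 7^{13} = 7^{8+4+1} ≡ 7 × 23 × 7 ≡ 25 mod 29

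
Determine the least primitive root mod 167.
g = 5. For each prime q|166: 5^{83}≡166, 5^{2}≡25, none ≡ 1, so ord_167(5) = 166 and 5 is a primitive root.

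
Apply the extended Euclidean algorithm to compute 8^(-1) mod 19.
Extended GCD: 8(-7) + 19(3) = 1. So 8^(-1) ≡ -7 ≡ 12 mod 19. Verify: 8 × 12 = 96 ≡ 1 mod 19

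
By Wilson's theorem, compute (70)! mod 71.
By Wilson's theorem, (70)! ≡ -1 ≡ 70 mod 71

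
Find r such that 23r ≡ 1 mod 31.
Since 31 is prime, by Fermat 23^(-1) ≡ 23^{29} ≡ 27 mod 31. Verify: 23 × 27 = 621 ≡ 1 mod 31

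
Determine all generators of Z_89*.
There are φ(88) = 40 primitive roots mod 89: {3, 6, 7, 13, 14, 15, 19, 23, 24, 26, 27, 28, 29, 30, 31, 33, 35, 38, 41, 43, 46, 48, 51, 54, 56, 58, 59, 60, 61, 62, 63, 65, 66, 70, 74, 75, 76, 82, 83, 86}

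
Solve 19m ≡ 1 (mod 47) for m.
Since 47 is prime, by Fermat 19^(-1) ≡ 19^{45} ≡ 5 (mod 47). Verify: 19 × 5 = 95 ≡ 1 (mod 47)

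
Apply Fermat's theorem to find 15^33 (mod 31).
By Fermat: 15^{30} ≡ 1 (mod 31). So 15^{33} = 15^{30} · 15^{3} ≡ 15^{3} ≡ 27 (mod 31)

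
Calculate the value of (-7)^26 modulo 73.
By repeated squaring mod 73: (-7)^{1}≡66, (-7)^{2}≡49, (-7)^{4}≡65, (-7)^{8}≡64, (-7)^{16}≡8. Then (-7)^{26} = (-7)^{16+8+2} ≡ 8 × 64 × 49 ≡ 49 mod 73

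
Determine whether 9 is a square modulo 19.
By Euler's criterion: 9^{9} ≡ 1 (mod 19). Since this equals 1, 9 is a QR.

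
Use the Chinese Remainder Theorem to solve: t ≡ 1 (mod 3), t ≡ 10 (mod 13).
M = 3 × 13 = 39. M₁ = 13, y₁ ≡ 1 (mod 3). M₂ = 3, y₂ ≡ 9 (mod 13). t = 1×13×1 + 10×3×9 ≡ 10 (mod 39)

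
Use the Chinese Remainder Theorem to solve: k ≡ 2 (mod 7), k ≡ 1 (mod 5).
M = 7 × 5 = 35. M₁ = 5, y₁ ≡ 3 (mod 7). M₂ = 7, y₂ ≡ 3 (mod 5). k = 2×5×3 + 1×7×3 ≡ 16 (mod 35)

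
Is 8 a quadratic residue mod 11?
By Euler's criterion: 8^{5} ≡ 10 mod 11. Since this equals -1 (≡ 10), 8 is not a QR.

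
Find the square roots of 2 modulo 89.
The square roots of 2 mod 89 are 64 and 25. Verify: 64² = 4096 ≡ 2 mod 89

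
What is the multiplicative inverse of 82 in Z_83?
Since 83 is prime, by Fermat 82^(-1) ≡ 82^{81} ≡ 82 (mod 83). Verify: 82 × 82 = 6724 ≡ 1 (mod 83)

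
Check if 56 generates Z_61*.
56^{15} ≡ 1 (mod 61) and 15 < 60, so ord_61(56) = 15 ≠ 60 and 56 is not a primitive root.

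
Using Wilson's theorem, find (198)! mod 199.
By Wilson's theorem, (198)! ≡ -1 ≡ 198 mod 199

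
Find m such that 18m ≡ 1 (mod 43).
Since 43 is prime, by Fermat 18^(-1) ≡ 18^{41} ≡ 12 (mod 43). Verify: 18 × 12 = 216 ≡ 1 (mod 43)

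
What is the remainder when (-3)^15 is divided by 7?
Using Fermat: (-3)^{6} ≡ 1 (mod 7). 15 ≡ 3 (mod 6). So (-3)^{15} ≡ (-3)^{3} ≡ 1 (mod 7)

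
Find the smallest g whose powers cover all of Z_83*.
g = 2. For each prime q|82: 2^{41}≡82, 2^{2}≡4, none ≡ 1, so ord_83(2) = 82 and 2 is a primitive root.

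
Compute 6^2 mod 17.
6^{2} = 36 ≡ 2 mod 17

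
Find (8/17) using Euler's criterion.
(8/17) = 8^{8} mod 17 = 1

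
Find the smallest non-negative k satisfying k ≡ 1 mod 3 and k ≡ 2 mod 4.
M = 3 × 4 = 12. M₁ = 4, y₁ ≡ 1 mod 3. M₂ = 3, y₂ ≡ 3 mod 4. k = 1×4×1 + 2×3×3 ≡ 10 mod 12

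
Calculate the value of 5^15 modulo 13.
Using Fermat: 5^{12} ≡ 1 mod 13. 15 ≡ 3 mod 12. So 5^{15} ≡ 5^{3} ≡ 8 mod 13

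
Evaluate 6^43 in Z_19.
Using Fermat: 6^{18} ≡ 1 (mod 19). 43 ≡ 7 (mod 18). So 6^{43} ≡ 6^{7} ≡ 9 (mod 19)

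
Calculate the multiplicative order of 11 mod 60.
Powers of 11 mod 60: 11^1≡11, 11^2≡1. ord_60(11) = 2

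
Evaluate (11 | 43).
(11/43) = 11^{21} mod 43 = 1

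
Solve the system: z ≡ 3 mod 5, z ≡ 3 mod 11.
M = 5 × 11 = 55. M₁ = 11, y₁ ≡ 1 mod 5. M₂ = 5, y₂ ≡ 9 mod 11. z = 3×11×1 + 3×5×9 ≡ 3 mod 55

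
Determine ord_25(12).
Powers of 12 mod 25: 12^1≡12, 12^2≡19, 12^3≡3, 12^4≡11, 12^5≡7, 12^6≡9, 12^7≡8, 12^8≡21, 12^9≡2, 12^10≡24, 12^11≡13, 12^12≡6, 12^13≡22, 12^14≡14, 12^15≡18, 12^16≡16, 12^17≡17, 12^18≡4, 12^19≡23, 12^20≡1. Order = 20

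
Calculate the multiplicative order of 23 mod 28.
Powers of 23 mod 28: 23^1≡23, 23^2≡25, 23^3≡15, 23^4≡9, 23^5≡11, 23^6≡1. ord_28(23) = 6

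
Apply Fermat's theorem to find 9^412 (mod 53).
By Fermat: 9^{52} ≡ 1 (mod 53). 412 ≡ 48 (mod 52). So 9^{412} ≡ 9^{48} ≡ 24 (mod 53)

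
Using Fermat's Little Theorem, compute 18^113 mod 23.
By Fermat: 18^{22} ≡ 1 (mod 23). 113 = 5×22 + 3. So 18^{113} ≡ 18^{3} ≡ 13 (mod 23)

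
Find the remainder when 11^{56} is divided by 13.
By Fermat: 11^{12} ≡ 1 (mod 13). 56 = 4×12 + 8. So 11^{56} ≡ 11^{8} ≡ 9 (mod 13)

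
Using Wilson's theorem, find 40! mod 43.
(42)! = (40)! × (41) × (42) ≡ -1 (mod 43). So (40)! ≡ -1 × [(42)(41)]^(-1) ≡ 21 (mod 43)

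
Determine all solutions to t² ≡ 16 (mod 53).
The square roots of 16 mod 53 are 49 and 4. Verify: 49² = 2401 ≡ 16 (mod 53)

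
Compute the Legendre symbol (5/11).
(5/11) = 5^{5} mod 11 = 1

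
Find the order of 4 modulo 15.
Powers of 4 mod 15: 4^1≡4, 4^2≡1. ord_15(4) = 2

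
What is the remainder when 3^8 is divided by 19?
By repeated squaring mod 19: 3^{1}≡3, 3^{2}≡9, 3^{4}≡5, 3^{8}≡6. So 3^{8} ≡ 6 mod 19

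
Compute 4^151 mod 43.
Using Fermat: 4^{42} ≡ 1 mod 43. 151 ≡ 25 mod 42. So 4^{151} ≡ 4^{25} ≡ 41 mod 43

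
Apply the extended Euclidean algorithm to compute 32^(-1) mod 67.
Extended GCD: 32(-23) + 67(11) = 1. So 32^(-1) ≡ -23 ≡ 44 (mod 67). Verify: 32 × 44 = 1408 ≡ 1 (mod 67)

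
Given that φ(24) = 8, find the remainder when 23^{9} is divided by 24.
By Euler: 23^{8} ≡ 1 (mod 24) since gcd(23, 24) = 1. 9 = 1×8 + 1. So 23^{9} ≡ 23^{1} ≡ 23 (mod 24)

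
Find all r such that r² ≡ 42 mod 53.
The square roots of 42 mod 53 are 28 and 25. Verify: 28² = 784 ≡ 42 mod 53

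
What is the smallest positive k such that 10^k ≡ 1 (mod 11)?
Powers of 10 mod 11: 10^1≡10, 10^2≡1. So the order of 10 is 2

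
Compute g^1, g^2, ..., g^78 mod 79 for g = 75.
75^1, 75^2, ..., 75^{78} mod 79: [75, 16, 15, 19, 3, 67, 48, 45, 57, 9, 43, 65, 56, 13, 27, 50, 37, 10, 39, 2, 71, 32, 30, 38, 6, 55, 17, 11, 35, 18, 7, 51, 33, 26, 54, 21, 74, 20, 78, 4, 63, 64, 60, 76, 12, 31, 34, 22, 70, 36, 14, 23, 66, 52, 29, 42, 69, 40, 77, 8, 47, 49, 41, 73, 24, 62, 68, 44, 61, 72, 28, 46, 53, 25, 58, 5, 59, 1]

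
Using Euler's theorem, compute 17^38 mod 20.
By Euler: 17^{8} ≡ 1 mod 20 since gcd(17, 20) = 1. 38 = 4×8 + 6. So 17^{38} ≡ 17^{6} ≡ 9 mod 20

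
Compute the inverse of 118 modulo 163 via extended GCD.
Extended GCD: 118(-29) + 163(21) = 1. So 118^(-1) ≡ -29 ≡ 134 (mod 163). Verify: 118 × 134 = 15812 ≡ 1 (mod 163)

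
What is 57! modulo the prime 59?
(58)! = (57)! × (58) ≡ -1 (mod 59). So (57)! ≡ -1 × (58)^(-1) ≡ (-1)×(-1) = 1 (mod 59)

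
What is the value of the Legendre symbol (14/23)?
(14/23) = 14^{11} mod 23 = -1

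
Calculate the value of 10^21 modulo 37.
By repeated squaring mod 37: 10^{1}≡10, 10^{2}≡26, 10^{4}≡10, 10^{8}≡26, 10^{16}≡10. Then 10^{21} = 10^{16+4+1} ≡ 10 × 10 × 10 ≡ 1 mod 37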